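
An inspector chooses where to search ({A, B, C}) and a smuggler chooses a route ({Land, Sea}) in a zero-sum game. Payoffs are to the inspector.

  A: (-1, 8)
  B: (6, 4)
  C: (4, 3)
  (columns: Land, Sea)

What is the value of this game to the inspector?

52/11

Row minima: A → -1, B → 4, C → 3; maximin = 4.
Column maxima: Land → 6, Sea → 8; minimax = 6.
4 ≠ 6, so there is no saddle point; optimal play is mixed.
C is strictly dominated by B, so the inspector never plays it.
On the remaining 2×2 (A, B vs Land, Sea):
Let the inspector play A with probability p. Expected payoff against Land: (-1)p + 6(1−p) = −7p + 6; against Sea: 8p + 4(1−p) = 4p + 4.
Setting these equal: −7p + 6 = 4p + 4 ⇒ −11p = -2 ⇒ p = 2/11, and the value is (-7)·(2/11) + 6 = 52/11.
For the smuggler: with q = P(Land), equating A's and B's payoffs gives −9q + 8 = 2q + 4 ⇒ q = 4/11.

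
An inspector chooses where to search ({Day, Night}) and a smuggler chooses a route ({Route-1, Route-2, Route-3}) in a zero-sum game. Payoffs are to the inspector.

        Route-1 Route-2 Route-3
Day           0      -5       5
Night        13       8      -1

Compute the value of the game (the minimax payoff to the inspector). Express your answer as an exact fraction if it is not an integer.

35/19

Row minima: Day → -5, Night → -1; maximin = -1.
Column maxima: Route-1 → 13, Route-2 → 8, Route-3 → 5; minimax = 5.
-1 ≠ 5, so there is no saddle point; optimal play is mixed.
Route-1 is strictly dominated by Route-2 (it gives the inspector strictly more in every row), so the smuggler never plays it.
On the remaining 2×2 (Day, Night vs Route-2, Route-3):
Let the inspector play Day with probability p. Expected payoff against Route-2: (-5)p + 8(1−p) = −13p + 8; against Route-3: 5p + (-1)(1−p) = 6p − 1.
Setting these equal: −13p + 8 = 6p − 1 ⇒ −19p = -9 ⇒ p = 9/19, and the value is (-13)·(9/19) + 8 = 35/19.
For the smuggler: with q = P(Route-2), equating Day's and Night's payoffs gives −10q + 5 = 9q − 1 ⇒ q = 6/19.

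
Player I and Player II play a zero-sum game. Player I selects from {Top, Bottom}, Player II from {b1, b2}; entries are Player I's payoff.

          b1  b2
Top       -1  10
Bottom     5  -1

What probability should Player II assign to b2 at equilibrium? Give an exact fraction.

Row minima: Top → -1, Bottom → -1; maximin = -1.
Column maxima: b1 → 5, b2 → 10; minimax = 5.
-1 ≠ 5, so there is no saddle point; optimal play is mixed.
Let Player I play Top with probability p. Expected payoff against b1: (-1)p + 5(1−p) = −6p + 5; against b2: 10p + (-1)(1−p) = 11p − 1.
Setting these equal: −6p + 5 = 11p − 1 ⇒ −17p = -6 ⇒ p = 6/17, and the value is (-6)·(6/17) + 5 = 49/17.
For Player II: with q = P(b1), equating Top's and Bottom's payoffs gives −11q + 10 = 6q − 1 ⇒ q = 11/17.

6/17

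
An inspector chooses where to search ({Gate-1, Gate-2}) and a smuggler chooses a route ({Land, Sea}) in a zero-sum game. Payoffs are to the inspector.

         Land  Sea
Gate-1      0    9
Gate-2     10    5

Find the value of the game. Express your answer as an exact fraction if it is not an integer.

45/7

Row minima: Gate-1 → 0, Gate-2 → 5; maximin = 5.
Column maxima: Land → 10, Sea → 9; minimax = 9.
5 ≠ 9, so there is no saddle point; optimal play is mixed.
Let the inspector play Gate-1 with probability p. Expected payoff against Land: 0p + 10(1−p) = −10p + 10; against Sea: 9p + 5(1−p) = 4p + 5.
Setting these equal: −10p + 10 = 4p + 5 ⇒ −14p = -5 ⇒ p = 5/14, and the value is (-10)·(5/14) + 10 = 45/7.
For the smuggler: with q = P(Land), equating Gate-1's and Gate-2's payoffs gives −9q + 9 = 5q + 5 ⇒ q = 2/7.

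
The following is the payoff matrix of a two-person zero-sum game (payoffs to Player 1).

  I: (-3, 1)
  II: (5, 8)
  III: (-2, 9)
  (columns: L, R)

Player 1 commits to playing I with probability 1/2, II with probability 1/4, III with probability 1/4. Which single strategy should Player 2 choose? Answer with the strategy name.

L

If Player 2 plays L, Player 1's expected payoff is (1/2)·(-3) + (1/4)·5 + (1/4)·(-2) = -3/4.
If Player 2 plays R, Player 1's expected payoff is (1/2)·1 + (1/4)·8 + (1/4)·9 = 19/4.
Player 2 minimizes Player 1's payoff; the smallest is -3/4, so the best response is L.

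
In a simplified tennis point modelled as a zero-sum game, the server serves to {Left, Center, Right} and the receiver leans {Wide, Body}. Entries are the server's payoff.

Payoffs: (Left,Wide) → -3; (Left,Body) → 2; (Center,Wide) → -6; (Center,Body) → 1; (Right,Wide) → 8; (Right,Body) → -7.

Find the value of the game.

-1/4

Row minima: Left → -3, Center → -6, Right → -7; maximin = -3.
Column maxima: Wide → 8, Body → 2; minimax = 2.
-3 ≠ 2, so there is no saddle point; optimal play is mixed.
Center is strictly dominated by Left, so the server never plays it.
On the remaining 2×2 (Left, Right vs Wide, Body):
Let the server play Left with probability p. Expected payoff against Wide: (-3)p + 8(1−p) = −11p + 8; against Body: 2p + (-7)(1−p) = 9p − 7.
Setting these equal: −11p + 8 = 9p − 7 ⇒ −20p = -15 ⇒ p = 3/4, and the value is (-11)·(3/4) + 8 = -1/4.
For the receiver: with q = P(Wide), equating Left's and Right's payoffs gives −5q + 2 = 15q − 7 ⇒ q = 9/20.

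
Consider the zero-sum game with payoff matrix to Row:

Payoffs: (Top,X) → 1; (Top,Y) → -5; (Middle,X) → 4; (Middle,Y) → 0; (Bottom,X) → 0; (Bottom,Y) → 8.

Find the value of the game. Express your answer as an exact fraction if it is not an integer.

8/3

Row minima: Top → -5, Middle → 0, Bottom → 0; maximin = 0.
Column maxima: X → 4, Y → 8; minimax = 4.
0 ≠ 4, so there is no saddle point; optimal play is mixed.
Top is strictly dominated by Middle, so Row never plays it.
On the remaining 2×2 (Middle, Bottom vs X, Y):
Let Row play Middle with probability p. Expected payoff against X: 4p + 0(1−p) = 4p; against Y: 0p + 8(1−p) = −8p + 8.
Setting these equal: 4p = −8p + 8 ⇒ 12p = 8 ⇒ p = 2/3, and the value is (4)·(2/3) = 8/3.
For Column: with q = P(X), equating Middle's and Bottom's payoffs gives 4q = −8q + 8 ⇒ q = 2/3.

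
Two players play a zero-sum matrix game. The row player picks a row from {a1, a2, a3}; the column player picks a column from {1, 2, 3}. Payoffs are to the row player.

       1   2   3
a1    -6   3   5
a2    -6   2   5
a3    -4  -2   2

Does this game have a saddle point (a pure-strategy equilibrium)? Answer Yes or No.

Yes

Row minima: a1 → -6, a2 → -6, a3 → -4; maximin = -4.
Column maxima: 1 → -4, 2 → 3, 3 → 5; minimax = -4.
maximin = minimax = -4, so a saddle point exists.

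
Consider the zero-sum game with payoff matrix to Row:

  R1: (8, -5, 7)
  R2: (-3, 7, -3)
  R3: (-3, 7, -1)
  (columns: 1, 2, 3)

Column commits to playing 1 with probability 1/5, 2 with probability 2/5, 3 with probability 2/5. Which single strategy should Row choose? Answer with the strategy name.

R1

Expected payoff of R1: (1/5)·8 + (2/5)·(-5) + (2/5)·7 = 12/5.
Expected payoff of R2: (1/5)·(-3) + (2/5)·7 + (2/5)·(-3) = 1.
Expected payoff of R3: (1/5)·(-3) + (2/5)·7 + (2/5)·(-1) = 9/5.
The largest is 12/5, so Row's best response is R1.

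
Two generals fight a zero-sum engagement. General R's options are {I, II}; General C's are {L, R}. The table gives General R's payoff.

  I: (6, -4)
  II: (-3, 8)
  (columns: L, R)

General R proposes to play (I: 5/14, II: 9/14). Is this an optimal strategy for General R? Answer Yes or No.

Against L this mix gives (5/14)·6 + (9/14)·(-3) = 3/14.
Against R this mix gives (5/14)·(-4) + (9/14)·8 = 26/7.
General C will play L, holding General R to 3/14. Shifting weight toward the row that does better against L would raise this floor (the equalizing mix achieves 12/7 against both L and R), so the proposed strategy is not optimal.

No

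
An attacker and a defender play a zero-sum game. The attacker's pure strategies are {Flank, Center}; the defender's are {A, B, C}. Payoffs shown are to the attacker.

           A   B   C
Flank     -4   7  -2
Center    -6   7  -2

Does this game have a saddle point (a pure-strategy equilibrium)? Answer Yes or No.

Yes

Row minima: Flank → -4, Center → -6; maximin = -4.
Column maxima: A → -4, B → 7, C → -2; minimax = -4.
maximin = minimax = -4, so a saddle point exists.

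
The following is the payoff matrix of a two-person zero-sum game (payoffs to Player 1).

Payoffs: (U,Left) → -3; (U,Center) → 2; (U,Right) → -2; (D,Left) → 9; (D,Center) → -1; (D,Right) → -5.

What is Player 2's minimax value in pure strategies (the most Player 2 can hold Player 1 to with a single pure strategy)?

-2

Column maxima: Left → 9, Center → 2, Right → -2.
The smallest of these is -2.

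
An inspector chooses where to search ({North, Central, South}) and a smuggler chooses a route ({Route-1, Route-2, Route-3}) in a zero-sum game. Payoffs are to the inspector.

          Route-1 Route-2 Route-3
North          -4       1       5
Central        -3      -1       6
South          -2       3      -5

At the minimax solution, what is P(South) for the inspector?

3/4

Row minima: North → -4, Central → -3, South → -5; maximin = -3.
Column maxima: Route-1 → -2, Route-2 → 3, Route-3 → 6; minimax = -2.
-3 ≠ -2, so there is no saddle point; optimal play is mixed.
Route-2 is strictly dominated by Route-1 (it gives the inspector strictly more in every row), so the smuggler never plays it.
With Route-2 eliminated, North is strictly dominated by Central (Central gives the inspector strictly more in every remaining column), so the inspector never plays it.
On the remaining 2×2 (Central, South vs Route-1, Route-3):
Let the inspector play Central with probability p. Expected payoff against Route-1: (-3)p + (-2)(1−p) = −p − 2; against Route-3: 6p + (-5)(1−p) = 11p − 5.
Setting these equal: −p − 2 = 11p − 5 ⇒ −12p = -3 ⇒ p = 1/4, and the value is (-1)·(1/4) − 2 = -9/4.
For the smuggler: with q = P(Route-1), equating Central's and South's payoffs gives −9q + 6 = 3q − 5 ⇒ q = 11/12.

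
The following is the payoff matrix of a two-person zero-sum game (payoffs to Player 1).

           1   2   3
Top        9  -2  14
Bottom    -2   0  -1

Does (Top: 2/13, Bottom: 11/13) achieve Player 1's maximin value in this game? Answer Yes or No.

Yes

Against 1 this mix gives (2/13)·9 + (11/13)·(-2) = -4/13.
Against 2 this mix gives (2/13)·(-2) + (11/13)·0 = -4/13.
Against 3 this mix gives (2/13)·14 + (11/13)·(-1) = 17/13.
All of Player 2's active replies (1, 2) yield -4/13, and no column does worse for Player 1. The mix makes Player 2 indifferent and guarantees -4/13, so it is optimal.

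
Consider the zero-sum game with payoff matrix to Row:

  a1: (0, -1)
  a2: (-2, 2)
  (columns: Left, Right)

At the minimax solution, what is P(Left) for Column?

Row minima: a1 → -1, a2 → -2; maximin = -1.
Column maxima: Left → 0, Right → 2; minimax = 0.
-1 ≠ 0, so there is no saddle point; optimal play is mixed.
Let Row play a1 with probability p. Expected payoff against Left: 0p + (-2)(1−p) = 2p − 2; against Right: (-1)p + 2(1−p) = −3p + 2.
Setting these equal: 2p − 2 = −3p + 2 ⇒ 5p = 4 ⇒ p = 4/5, and the value is (2)·(4/5) − 2 = -2/5.
For Column: with q = P(Left), equating a1's and a2's payoffs gives q − 1 = −4q + 2 ⇒ q = 3/5.

3/5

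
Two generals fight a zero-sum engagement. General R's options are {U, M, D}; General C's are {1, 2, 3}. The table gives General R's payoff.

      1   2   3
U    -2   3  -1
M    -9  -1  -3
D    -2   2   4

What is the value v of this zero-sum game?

Row minima: U → -2, M → -9, D → -2; maximin = -2.
Column maxima: 1 → -2, 2 → 3, 3 → 4; minimax = -2.
Since maximin = minimax = -2, there is a saddle point and the value is -2.

-2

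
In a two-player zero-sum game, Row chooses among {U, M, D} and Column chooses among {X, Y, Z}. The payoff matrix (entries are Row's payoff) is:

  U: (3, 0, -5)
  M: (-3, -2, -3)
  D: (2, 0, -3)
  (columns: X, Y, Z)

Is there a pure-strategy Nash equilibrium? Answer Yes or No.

Row minima: U → -5, M → -3, D → -3; maximin = -3.
Column maxima: X → 3, Y → 0, Z → -3; minimax = -3.
maximin = minimax = -3, so a saddle point exists.

Yes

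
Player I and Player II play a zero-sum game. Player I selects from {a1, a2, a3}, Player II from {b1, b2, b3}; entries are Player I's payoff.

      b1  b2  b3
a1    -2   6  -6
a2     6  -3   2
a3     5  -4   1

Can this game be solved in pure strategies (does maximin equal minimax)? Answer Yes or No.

Row minima: a1 → -6, a2 → -3, a3 → -4; maximin = -3.
Column maxima: b1 → 6, b2 → 6, b3 → 2; minimax = 2.
-3 ≠ 2, so no pure-strategy equilibrium exists.

No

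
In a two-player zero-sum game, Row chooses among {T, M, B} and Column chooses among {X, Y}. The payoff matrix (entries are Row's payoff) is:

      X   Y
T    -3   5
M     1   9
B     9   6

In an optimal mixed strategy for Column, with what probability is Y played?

8/11

Row minima: T → -3, M → 1, B → 6; maximin = 6.
Column maxima: X → 9, Y → 9; minimax = 9.
6 ≠ 9, so there is no saddle point; optimal play is mixed.
T is strictly dominated by M, so Row never plays it.
On the remaining 2×2 (M, B vs X, Y):
Let Row play M with probability p. Expected payoff against X: 1p + 9(1−p) = −8p + 9; against Y: 9p + 6(1−p) = 3p + 6.
Setting these equal: −8p + 9 = 3p + 6 ⇒ −11p = -3 ⇒ p = 3/11, and the value is (-8)·(3/11) + 9 = 75/11.
For Column: with q = P(X), equating M's and B's payoffs gives −8q + 9 = 3q + 6 ⇒ q = 3/11.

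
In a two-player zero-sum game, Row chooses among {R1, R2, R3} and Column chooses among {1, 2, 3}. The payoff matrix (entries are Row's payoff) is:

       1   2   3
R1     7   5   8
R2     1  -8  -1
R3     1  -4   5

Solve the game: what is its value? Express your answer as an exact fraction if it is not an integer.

Row minima: R1 → 5, R2 → -8, R3 → -4; maximin = 5.
Column maxima: 1 → 7, 2 → 5, 3 → 8; minimax = 5.
Since maximin = minimax = 5, there is a saddle point and the value is 5.

5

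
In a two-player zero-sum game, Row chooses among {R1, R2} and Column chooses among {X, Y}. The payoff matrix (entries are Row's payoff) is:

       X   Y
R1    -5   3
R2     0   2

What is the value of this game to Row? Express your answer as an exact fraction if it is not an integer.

0

Row minima: R1 → -5, R2 → 0; maximin = 0.
Column maxima: X → 0, Y → 3; minimax = 0.
Since maximin = minimax = 0, there is a saddle point and the value is 0.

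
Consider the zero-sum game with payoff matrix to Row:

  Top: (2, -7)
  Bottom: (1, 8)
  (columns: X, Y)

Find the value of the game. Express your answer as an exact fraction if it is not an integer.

Row minima: Top → -7, Bottom → 1; maximin = 1.
Column maxima: X → 2, Y → 8; minimax = 2.
1 ≠ 2, so there is no saddle point; optimal play is mixed.
Let Row play Top with probability p. Expected payoff against X: 2p + 1(1−p) = p + 1; against Y: (-7)p + 8(1−p) = −15p + 8.
Setting these equal: p + 1 = −15p + 8 ⇒ 16p = 7 ⇒ p = 7/16, and the value is (1)·(7/16) + 1 = 23/16.
For Column: with q = P(X), equating Top's and Bottom's payoffs gives 9q − 7 = −7q + 8 ⇒ q = 15/16.

23/16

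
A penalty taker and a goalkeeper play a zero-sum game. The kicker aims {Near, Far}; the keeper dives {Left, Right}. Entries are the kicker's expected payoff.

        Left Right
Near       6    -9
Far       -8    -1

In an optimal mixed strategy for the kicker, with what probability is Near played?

Row minima: Near → -9, Far → -8; maximin = -8.
Column maxima: Left → 6, Right → -1; minimax = -1.
-8 ≠ -1, so there is no saddle point; optimal play is mixed.
Let the kicker play Near with probability p. Expected payoff against Left: 6p + (-8)(1−p) = 14p − 8; against Right: (-9)p + (-1)(1−p) = −8p − 1.
Setting these equal: 14p − 8 = −8p − 1 ⇒ 22p = 7 ⇒ p = 7/22, and the value is (14)·(7/22) − 8 = -39/11.
For the keeper: with q = P(Left), equating Near's and Far's payoffs gives 15q − 9 = −7q − 1 ⇒ q = 4/11.

7/22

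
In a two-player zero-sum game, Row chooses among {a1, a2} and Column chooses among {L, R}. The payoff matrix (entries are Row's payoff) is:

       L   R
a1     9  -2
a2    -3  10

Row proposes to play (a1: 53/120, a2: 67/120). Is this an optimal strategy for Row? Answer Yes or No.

Against L this mix gives (53/120)·9 + (67/120)·(-3) = 23/10.
Against R this mix gives (53/120)·(-2) + (67/120)·10 = 47/10.
Column will play L, holding Row to 23/10. Shifting weight toward the row that does better against L would raise this floor (the equalizing mix achieves 7/2 against both L and R), so the proposed strategy is not optimal.

No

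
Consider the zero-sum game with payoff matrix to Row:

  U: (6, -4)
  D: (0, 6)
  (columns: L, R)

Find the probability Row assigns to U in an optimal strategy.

Row minima: U → -4, D → 0; maximin = 0.
Column maxima: L → 6, R → 6; minimax = 6.
0 ≠ 6, so there is no saddle point; optimal play is mixed.
Let Row play U with probability p. Expected payoff against L: 6p + 0(1−p) = 6p; against R: (-4)p + 6(1−p) = −10p + 6.
Setting these equal: 6p = −10p + 6 ⇒ 16p = 6 ⇒ p = 3/8, and the value is (6)·(3/8) = 9/4.
For Column: with q = P(L), equating U's and D's payoffs gives 10q − 4 = −6q + 6 ⇒ q = 5/8.

3/8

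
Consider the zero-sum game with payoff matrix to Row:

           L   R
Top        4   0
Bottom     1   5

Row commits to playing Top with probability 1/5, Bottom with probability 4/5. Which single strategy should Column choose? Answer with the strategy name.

L

If Column plays L, Row's expected payoff is (1/5)·4 + (4/5)·1 = 8/5.
If Column plays R, Row's expected payoff is (1/5)·0 + (4/5)·5 = 4.
Column minimizes Row's payoff; the smallest is 8/5, so the best response is L.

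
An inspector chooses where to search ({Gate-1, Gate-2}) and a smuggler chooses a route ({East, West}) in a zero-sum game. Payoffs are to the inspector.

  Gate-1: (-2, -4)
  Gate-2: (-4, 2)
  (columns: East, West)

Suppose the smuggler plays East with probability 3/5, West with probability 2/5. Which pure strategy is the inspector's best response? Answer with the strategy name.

Expected payoff of Gate-1: (3/5)·(-2) + (2/5)·(-4) = -14/5.
Expected payoff of Gate-2: (3/5)·(-4) + (2/5)·2 = -8/5.
The largest is -8/5, so the inspector's best response is Gate-2.

Gate-2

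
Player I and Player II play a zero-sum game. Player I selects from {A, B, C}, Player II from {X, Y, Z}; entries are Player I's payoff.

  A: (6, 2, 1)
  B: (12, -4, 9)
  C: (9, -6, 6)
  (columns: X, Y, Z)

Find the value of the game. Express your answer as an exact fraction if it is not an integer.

Row minima: A → 1, B → -4, C → -6; maximin = 1.
Column maxima: X → 12, Y → 2, Z → 9; minimax = 2.
1 ≠ 2, so there is no saddle point; optimal play is mixed.
C is strictly dominated by B, so Player I never plays it.
X is strictly dominated by Y (it gives Player I strictly more in every row), so Player II never plays it.
On the remaining 2×2 (A, B vs Y, Z):
Let Player I play A with probability p. Expected payoff against Y: 2p + (-4)(1−p) = 6p − 4; against Z: 1p + 9(1−p) = −8p + 9.
Setting these equal: 6p − 4 = −8p + 9 ⇒ 14p = 13 ⇒ p = 13/14, and the value is (6)·(13/14) − 4 = 11/7.
For Player II: with q = P(Y), equating A's and B's payoffs gives q + 1 = −13q + 9 ⇒ q = 4/7.

11/7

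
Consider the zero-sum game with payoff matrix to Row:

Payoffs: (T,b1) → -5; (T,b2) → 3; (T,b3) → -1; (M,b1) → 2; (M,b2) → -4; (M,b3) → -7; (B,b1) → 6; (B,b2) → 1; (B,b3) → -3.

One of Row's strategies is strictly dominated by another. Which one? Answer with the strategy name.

B gives a strictly higher payoff than M against every column: 6 > 2, 1 > -4, -3 > -7.
So M is strictly dominated and Row never plays it.

M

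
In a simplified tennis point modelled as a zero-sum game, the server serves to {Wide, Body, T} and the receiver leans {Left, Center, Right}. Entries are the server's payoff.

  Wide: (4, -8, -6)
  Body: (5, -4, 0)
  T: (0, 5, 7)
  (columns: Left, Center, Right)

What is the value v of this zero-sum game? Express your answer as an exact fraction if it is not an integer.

25/14

Row minima: Wide → -8, Body → -4, T → 0; maximin = 0.
Column maxima: Left → 5, Center → 5, Right → 7; minimax = 5.
0 ≠ 5, so there is no saddle point; optimal play is mixed.
Wide is strictly dominated by Body, so the server never plays it.
Right is strictly dominated by Center (it gives the server strictly more in every row), so the receiver never plays it.
On the remaining 2×2 (Body, T vs Left, Center):
Let the server play Body with probability p. Expected payoff against Left: 5p + 0(1−p) = 5p; against Center: (-4)p + 5(1−p) = −9p + 5.
Setting these equal: 5p = −9p + 5 ⇒ 14p = 5 ⇒ p = 5/14, and the value is (5)·(5/14) = 25/14.
For the receiver: with q = P(Left), equating Body's and T's payoffs gives 9q − 4 = −5q + 5 ⇒ q = 9/14.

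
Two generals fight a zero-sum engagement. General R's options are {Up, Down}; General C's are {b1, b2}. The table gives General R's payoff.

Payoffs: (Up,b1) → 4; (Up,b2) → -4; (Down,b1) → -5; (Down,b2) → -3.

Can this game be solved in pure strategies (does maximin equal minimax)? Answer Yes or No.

No

Row minima: Up → -4, Down → -5; maximin = -4.
Column maxima: b1 → 4, b2 → -3; minimax = -3.
-4 ≠ -3, so no pure-strategy equilibrium exists.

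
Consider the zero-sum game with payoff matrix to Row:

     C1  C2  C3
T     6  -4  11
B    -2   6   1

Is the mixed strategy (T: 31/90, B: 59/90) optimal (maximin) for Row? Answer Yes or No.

Against C1 this mix gives (31/90)·6 + (59/90)·(-2) = 34/45.
Against C2 this mix gives (31/90)·(-4) + (59/90)·6 = 23/9.
Against C3 this mix gives (31/90)·11 + (59/90)·1 = 40/9.
Column will play C1, holding Row to 34/45. Shifting weight toward the row that does better against C1 would raise this floor (the equalizing mix achieves 14/9 against both C1 and C2), so the proposed strategy is not optimal.

No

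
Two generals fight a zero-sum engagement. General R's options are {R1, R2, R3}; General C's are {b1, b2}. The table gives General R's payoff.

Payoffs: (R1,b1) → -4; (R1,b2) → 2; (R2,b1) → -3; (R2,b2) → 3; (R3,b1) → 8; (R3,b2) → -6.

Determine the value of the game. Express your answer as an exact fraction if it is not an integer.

Row minima: R1 → -4, R2 → -3, R3 → -6; maximin = -3.
Column maxima: b1 → 8, b2 → 3; minimax = 3.
-3 ≠ 3, so there is no saddle point; optimal play is mixed.
R1 is strictly dominated by R2, so General R never plays it.
On the remaining 2×2 (R2, R3 vs b1, b2):
Let General R play R2 with probability p. Expected payoff against b1: (-3)p + 8(1−p) = −11p + 8; against b2: 3p + (-6)(1−p) = 9p − 6.
Setting these equal: −11p + 8 = 9p − 6 ⇒ −20p = -14 ⇒ p = 7/10, and the value is (-11)·(7/10) + 8 = 3/10.
For General C: with q = P(b1), equating R2's and R3's payoffs gives −6q + 3 = 14q − 6 ⇒ q = 9/20.

3/10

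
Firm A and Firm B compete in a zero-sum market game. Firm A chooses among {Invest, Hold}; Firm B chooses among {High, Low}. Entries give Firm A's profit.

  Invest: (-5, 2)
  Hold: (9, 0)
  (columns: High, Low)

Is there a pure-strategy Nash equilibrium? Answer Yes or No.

No

Row minima: Invest → -5, Hold → 0; maximin = 0.
Column maxima: High → 9, Low → 2; minimax = 2.
0 ≠ 2, so no pure-strategy equilibrium exists.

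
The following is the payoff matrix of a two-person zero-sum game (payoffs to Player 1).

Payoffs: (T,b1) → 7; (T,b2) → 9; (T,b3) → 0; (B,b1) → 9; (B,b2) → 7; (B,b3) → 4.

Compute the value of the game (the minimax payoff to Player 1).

Row minima: T → 0, B → 4; maximin = 4.
Column maxima: b1 → 9, b2 → 9, b3 → 4; minimax = 4.
Since maximin = minimax = 4, there is a saddle point and the value is 4.

4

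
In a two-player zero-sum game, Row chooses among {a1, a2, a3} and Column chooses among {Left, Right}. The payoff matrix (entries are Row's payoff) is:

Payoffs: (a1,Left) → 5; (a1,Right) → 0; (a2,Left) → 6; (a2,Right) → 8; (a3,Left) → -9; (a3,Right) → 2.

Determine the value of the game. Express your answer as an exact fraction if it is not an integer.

Row minima: a1 → 0, a2 → 6, a3 → -9; maximin = 6.
Column maxima: Left → 6, Right → 8; minimax = 6.
Since maximin = minimax = 6, there is a saddle point and the value is 6.

6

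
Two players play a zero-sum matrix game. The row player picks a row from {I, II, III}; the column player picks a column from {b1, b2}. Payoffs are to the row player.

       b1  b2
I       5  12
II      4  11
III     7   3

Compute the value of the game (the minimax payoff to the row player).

69/11

Row minima: I → 5, II → 4, III → 3; maximin = 5.
Column maxima: b1 → 7, b2 → 12; minimax = 7.
5 ≠ 7, so there is no saddle point; optimal play is mixed.
II is strictly dominated by I, so the row player never plays it.
On the remaining 2×2 (I, III vs b1, b2):
Let the row player play I with probability p. Expected payoff against b1: 5p + 7(1−p) = −2p + 7; against b2: 12p + 3(1−p) = 9p + 3.
Setting these equal: −2p + 7 = 9p + 3 ⇒ −11p = -4 ⇒ p = 4/11, and the value is (-2)·(4/11) + 7 = 69/11.
For the column player: with q = P(b1), equating I's and III's payoffs gives −7q + 12 = 4q + 3 ⇒ q = 9/11.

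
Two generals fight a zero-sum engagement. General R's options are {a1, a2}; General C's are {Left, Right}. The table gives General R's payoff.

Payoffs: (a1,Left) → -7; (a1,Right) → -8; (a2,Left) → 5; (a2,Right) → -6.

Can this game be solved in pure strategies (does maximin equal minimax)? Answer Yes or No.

Row minima: a1 → -8, a2 → -6; maximin = -6.
Column maxima: Left → 5, Right → -6; minimax = -6.
maximin = minimax = -6, so a saddle point exists.

Yes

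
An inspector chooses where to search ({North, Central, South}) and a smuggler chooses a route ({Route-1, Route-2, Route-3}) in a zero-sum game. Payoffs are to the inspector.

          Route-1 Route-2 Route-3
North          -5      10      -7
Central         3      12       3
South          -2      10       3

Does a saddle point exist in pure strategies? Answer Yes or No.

Row minima: North → -7, Central → 3, South → -2; maximin = 3.
Column maxima: Route-1 → 3, Route-2 → 12, Route-3 → 3; minimax = 3.
maximin = minimax = 3, so a saddle point exists.

Yes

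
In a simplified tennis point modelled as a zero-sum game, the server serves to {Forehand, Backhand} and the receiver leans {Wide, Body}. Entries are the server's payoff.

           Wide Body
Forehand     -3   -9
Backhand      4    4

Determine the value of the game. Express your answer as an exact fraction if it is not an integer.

Row minima: Forehand → -9, Backhand → 4; maximin = 4.
Column maxima: Wide → 4, Body → 4; minimax = 4.
Since maximin = minimax = 4, there is a saddle point and the value is 4.

4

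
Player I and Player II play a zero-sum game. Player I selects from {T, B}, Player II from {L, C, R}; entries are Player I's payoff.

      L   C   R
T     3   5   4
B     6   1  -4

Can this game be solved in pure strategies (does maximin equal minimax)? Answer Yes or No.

Row minima: T → 3, B → -4; maximin = 3.
Column maxima: L → 6, C → 5, R → 4; minimax = 4.
3 ≠ 4, so no pure-strategy equilibrium exists.

No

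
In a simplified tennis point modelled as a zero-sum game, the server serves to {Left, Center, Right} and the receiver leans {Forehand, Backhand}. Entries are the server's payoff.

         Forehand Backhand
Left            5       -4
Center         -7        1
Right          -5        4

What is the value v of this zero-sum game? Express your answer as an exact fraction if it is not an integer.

Row minima: Left → -4, Center → -7, Right → -5; maximin = -4.
Column maxima: Forehand → 5, Backhand → 4; minimax = 4.
-4 ≠ 4, so there is no saddle point; optimal play is mixed.
Center is strictly dominated by Right, so the server never plays it.
On the remaining 2×2 (Left, Right vs Forehand, Backhand):
Let the server play Left with probability p. Expected payoff against Forehand: 5p + (-5)(1−p) = 10p − 5; against Backhand: (-4)p + 4(1−p) = −8p + 4.
Setting these equal: 10p − 5 = −8p + 4 ⇒ 18p = 9 ⇒ p = 1/2, and the value is (10)·(1/2) − 5 = 0.
For the receiver: with q = P(Forehand), equating Left's and Right's payoffs gives 9q − 4 = −9q + 4 ⇒ q = 4/9.

0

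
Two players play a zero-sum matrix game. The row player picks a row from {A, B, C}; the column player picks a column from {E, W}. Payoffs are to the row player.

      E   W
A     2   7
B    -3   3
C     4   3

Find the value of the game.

Row minima: A → 2, B → -3, C → 3; maximin = 3.
Column maxima: E → 4, W → 7; minimax = 4.
3 ≠ 4, so there is no saddle point; optimal play is mixed.
B is strictly dominated by A, so the row player never plays it.
On the remaining 2×2 (A, C vs E, W):
Let the row player play A with probability p. Expected payoff against E: 2p + 4(1−p) = −2p + 4; against W: 7p + 3(1−p) = 4p + 3.
Setting these equal: −2p + 4 = 4p + 3 ⇒ −6p = -1 ⇒ p = 1/6, and the value is (-2)·(1/6) + 4 = 11/3.
For the column player: with q = P(E), equating A's and C's payoffs gives −5q + 7 = q + 3 ⇒ q = 2/3.

11/3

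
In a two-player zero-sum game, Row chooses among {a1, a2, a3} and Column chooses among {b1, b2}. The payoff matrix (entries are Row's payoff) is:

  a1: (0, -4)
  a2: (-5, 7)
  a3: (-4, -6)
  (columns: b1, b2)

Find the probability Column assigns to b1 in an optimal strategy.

Row minima: a1 → -4, a2 → -5, a3 → -6; maximin = -4.
Column maxima: b1 → 0, b2 → 7; minimax = 0.
-4 ≠ 0, so there is no saddle point; optimal play is mixed.
a3 is strictly dominated by a1, so Row never plays it.
On the remaining 2×2 (a1, a2 vs b1, b2):
Let Row play a1 with probability p. Expected payoff against b1: 0p + (-5)(1−p) = 5p − 5; against b2: (-4)p + 7(1−p) = −11p + 7.
Setting these equal: 5p − 5 = −11p + 7 ⇒ 16p = 12 ⇒ p = 3/4, and the value is (5)·(3/4) − 5 = -5/4.
For Column: with q = P(b1), equating a1's and a2's payoffs gives 4q − 4 = −12q + 7 ⇒ q = 11/16.

11/16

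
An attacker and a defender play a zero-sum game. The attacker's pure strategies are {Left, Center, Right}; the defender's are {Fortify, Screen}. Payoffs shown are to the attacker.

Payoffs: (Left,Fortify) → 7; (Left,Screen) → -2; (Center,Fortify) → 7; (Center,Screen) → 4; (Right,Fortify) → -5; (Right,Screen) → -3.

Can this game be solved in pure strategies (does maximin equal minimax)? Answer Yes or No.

Yes

Row minima: Left → -2, Center → 4, Right → -5; maximin = 4.
Column maxima: Fortify → 7, Screen → 4; minimax = 4.
maximin = minimax = 4, so a saddle point exists.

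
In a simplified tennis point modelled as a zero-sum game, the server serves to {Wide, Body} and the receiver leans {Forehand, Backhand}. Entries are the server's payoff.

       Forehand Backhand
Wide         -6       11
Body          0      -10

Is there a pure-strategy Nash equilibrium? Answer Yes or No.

Row minima: Wide → -6, Body → -10; maximin = -6.
Column maxima: Forehand → 0, Backhand → 11; minimax = 0.
-6 ≠ 0, so no pure-strategy equilibrium exists.

No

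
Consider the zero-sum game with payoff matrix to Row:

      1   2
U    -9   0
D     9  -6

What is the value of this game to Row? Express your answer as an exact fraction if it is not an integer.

Row minima: U → -9, D → -6; maximin = -6.
Column maxima: 1 → 9, 2 → 0; minimax = 0.
-6 ≠ 0, so there is no saddle point; optimal play is mixed.
Let Row play U with probability p. Expected payoff against 1: (-9)p + 9(1−p) = −18p + 9; against 2: 0p + (-6)(1−p) = 6p − 6.
Setting these equal: −18p + 9 = 6p − 6 ⇒ −24p = -15 ⇒ p = 5/8, and the value is (-18)·(5/8) + 9 = -9/4.
For Column: with q = P(1), equating U's and D's payoffs gives −9q = 15q − 6 ⇒ q = 1/4.

-9/4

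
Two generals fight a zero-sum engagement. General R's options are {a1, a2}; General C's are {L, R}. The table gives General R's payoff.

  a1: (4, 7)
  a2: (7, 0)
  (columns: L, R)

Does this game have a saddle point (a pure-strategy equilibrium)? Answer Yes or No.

No

Row minima: a1 → 4, a2 → 0; maximin = 4.
Column maxima: L → 7, R → 7; minimax = 7.
4 ≠ 7, so no pure-strategy equilibrium exists.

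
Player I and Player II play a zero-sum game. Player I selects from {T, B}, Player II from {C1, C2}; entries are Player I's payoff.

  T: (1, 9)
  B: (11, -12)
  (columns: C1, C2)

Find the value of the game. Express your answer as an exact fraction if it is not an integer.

111/31

Row minima: T → 1, B → -12; maximin = 1.
Column maxima: C1 → 11, C2 → 9; minimax = 9.
1 ≠ 9, so there is no saddle point; optimal play is mixed.
Let Player I play T with probability p. Expected payoff against C1: 1p + 11(1−p) = −10p + 11; against C2: 9p + (-12)(1−p) = 21p − 12.
Setting these equal: −10p + 11 = 21p − 12 ⇒ −31p = -23 ⇒ p = 23/31, and the value is (-10)·(23/31) + 11 = 111/31.
For Player II: with q = P(C1), equating T's and B's payoffs gives −8q + 9 = 23q − 12 ⇒ q = 21/31.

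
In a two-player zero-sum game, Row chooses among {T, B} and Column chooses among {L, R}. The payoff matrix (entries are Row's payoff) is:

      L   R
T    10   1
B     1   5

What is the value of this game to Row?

Row minima: T → 1, B → 1; maximin = 1.
Column maxima: L → 10, R → 5; minimax = 5.
1 ≠ 5, so there is no saddle point; optimal play is mixed.
Let Row play T with probability p. Expected payoff against L: 10p + 1(1−p) = 9p + 1; against R: 1p + 5(1−p) = −4p + 5.
Setting these equal: 9p + 1 = −4p + 5 ⇒ 13p = 4 ⇒ p = 4/13, and the value is (9)·(4/13) + 1 = 49/13.
For Column: with q = P(L), equating T's and B's payoffs gives 9q + 1 = −4q + 5 ⇒ q = 4/13.

49/13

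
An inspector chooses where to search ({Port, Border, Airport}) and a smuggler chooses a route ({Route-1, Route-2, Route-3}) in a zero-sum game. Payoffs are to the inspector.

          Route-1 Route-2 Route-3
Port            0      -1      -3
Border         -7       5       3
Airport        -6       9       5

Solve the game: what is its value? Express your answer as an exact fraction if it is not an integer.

Row minima: Port → -3, Border → -7, Airport → -6; maximin = -3.
Column maxima: Route-1 → 0, Route-2 → 9, Route-3 → 5; minimax = 0.
-3 ≠ 0, so there is no saddle point; optimal play is mixed.
Border is strictly dominated by Airport, so the inspector never plays it.
Route-2 is strictly dominated by Route-3 (it gives the inspector strictly more in every row), so the smuggler never plays it.
On the remaining 2×2 (Port, Airport vs Route-1, Route-3):
Let the inspector play Port with probability p. Expected payoff against Route-1: 0p + (-6)(1−p) = 6p − 6; against Route-3: (-3)p + 5(1−p) = −8p + 5.
Setting these equal: 6p − 6 = −8p + 5 ⇒ 14p = 11 ⇒ p = 11/14, and the value is (6)·(11/14) − 6 = -9/7.
For the smuggler: with q = P(Route-1), equating Port's and Airport's payoffs gives 3q − 3 = −11q + 5 ⇒ q = 4/7.

-9/7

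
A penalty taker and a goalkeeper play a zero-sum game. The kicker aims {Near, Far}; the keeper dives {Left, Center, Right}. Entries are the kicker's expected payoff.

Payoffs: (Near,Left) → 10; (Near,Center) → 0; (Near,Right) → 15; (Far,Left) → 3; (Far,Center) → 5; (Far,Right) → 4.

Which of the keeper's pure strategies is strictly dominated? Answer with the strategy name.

Right

Left holds the kicker's payoff strictly below Right in every row: 10 < 15, 3 < 4.
So Right is strictly dominated for the keeper.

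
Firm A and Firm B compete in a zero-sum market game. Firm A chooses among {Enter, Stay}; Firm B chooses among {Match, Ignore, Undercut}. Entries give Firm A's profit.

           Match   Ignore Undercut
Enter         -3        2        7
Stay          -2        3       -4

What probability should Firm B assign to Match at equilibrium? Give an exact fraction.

11/12

Row minima: Enter → -3, Stay → -4; maximin = -3.
Column maxima: Match → -2, Ignore → 3, Undercut → 7; minimax = -2.
-3 ≠ -2, so there is no saddle point; optimal play is mixed.
Ignore is strictly dominated by Match (it gives Firm A strictly more in every row), so Firm B never plays it.
On the remaining 2×2 (Enter, Stay vs Match, Undercut):
Let Firm A play Enter with probability p. Expected payoff against Match: (-3)p + (-2)(1−p) = −p − 2; against Undercut: 7p + (-4)(1−p) = 11p − 4.
Setting these equal: −p − 2 = 11p − 4 ⇒ −12p = -2 ⇒ p = 1/6, and the value is (-1)·(1/6) − 2 = -13/6.
For Firm B: with q = P(Match), equating Enter's and Stay's payoffs gives −10q + 7 = 2q − 4 ⇒ q = 11/12.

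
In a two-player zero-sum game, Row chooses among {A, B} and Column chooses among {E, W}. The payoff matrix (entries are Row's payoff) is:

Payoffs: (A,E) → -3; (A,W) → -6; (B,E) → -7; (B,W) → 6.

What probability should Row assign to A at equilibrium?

13/16

Row minima: A → -6, B → -7; maximin = -6.
Column maxima: E → -3, W → 6; minimax = -3.
-6 ≠ -3, so there is no saddle point; optimal play is mixed.
Let Row play A with probability p. Expected payoff against E: (-3)p + (-7)(1−p) = 4p − 7; against W: (-6)p + 6(1−p) = −12p + 6.
Setting these equal: 4p − 7 = −12p + 6 ⇒ 16p = 13 ⇒ p = 13/16, and the value is (4)·(13/16) − 7 = -15/4.
For Column: with q = P(E), equating A's and B's payoffs gives 3q − 6 = −13q + 6 ⇒ q = 3/4.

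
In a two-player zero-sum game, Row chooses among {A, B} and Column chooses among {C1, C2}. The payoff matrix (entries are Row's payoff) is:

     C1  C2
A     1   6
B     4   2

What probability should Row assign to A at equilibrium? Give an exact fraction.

Row minima: A → 1, B → 2; maximin = 2.
Column maxima: C1 → 4, C2 → 6; minimax = 4.
2 ≠ 4, so there is no saddle point; optimal play is mixed.
Let Row play A with probability p. Expected payoff against C1: 1p + 4(1−p) = −3p + 4; against C2: 6p + 2(1−p) = 4p + 2.
Setting these equal: −3p + 4 = 4p + 2 ⇒ −7p = -2 ⇒ p = 2/7, and the value is (-3)·(2/7) + 4 = 22/7.
For Column: with q = P(C1), equating A's and B's payoffs gives −5q + 6 = 2q + 2 ⇒ q = 4/7.

2/7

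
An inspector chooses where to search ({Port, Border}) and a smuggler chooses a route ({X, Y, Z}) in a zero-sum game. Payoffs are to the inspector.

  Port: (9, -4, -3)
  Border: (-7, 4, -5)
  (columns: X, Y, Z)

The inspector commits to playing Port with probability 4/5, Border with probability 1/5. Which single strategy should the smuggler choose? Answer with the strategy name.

Z

If the smuggler plays X, the inspector's expected payoff is (4/5)·9 + (1/5)·(-7) = 29/5.
If the smuggler plays Y, the inspector's expected payoff is (4/5)·(-4) + (1/5)·4 = -12/5.
If the smuggler plays Z, the inspector's expected payoff is (4/5)·(-3) + (1/5)·(-5) = -17/5.
The smuggler minimizes the inspector's payoff; the smallest is -17/5, so the best response is Z.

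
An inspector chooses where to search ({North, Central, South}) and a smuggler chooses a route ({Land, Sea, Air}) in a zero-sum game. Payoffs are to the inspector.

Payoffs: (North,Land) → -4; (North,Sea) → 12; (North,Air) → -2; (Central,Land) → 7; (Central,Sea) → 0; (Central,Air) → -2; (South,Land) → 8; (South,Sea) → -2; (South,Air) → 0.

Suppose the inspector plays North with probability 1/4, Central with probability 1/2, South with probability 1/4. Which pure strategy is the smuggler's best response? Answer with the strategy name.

If the smuggler plays Land, the inspector's expected payoff is (1/4)·(-4) + (1/2)·7 + (1/4)·8 = 9/2.
If the smuggler plays Sea, the inspector's expected payoff is (1/4)·12 + (1/2)·0 + (1/4)·(-2) = 5/2.
If the smuggler plays Air, the inspector's expected payoff is (1/4)·(-2) + (1/2)·(-2) + (1/4)·0 = -3/2.
The smuggler minimizes the inspector's payoff; the smallest is -3/2, so the best response is Air.

Air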